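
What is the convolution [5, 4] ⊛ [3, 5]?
y[0] = 5×3 = 15; y[1] = 5×5 + 4×3 = 37; y[2] = 4×5 = 20

[15, 37, 20]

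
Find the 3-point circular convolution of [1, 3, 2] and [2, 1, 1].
Use y[k] = Σ_j s[j]·t[(k-j) mod 3]. y[0] = 1×2 + 3×1 + 2×1 = 7; y[1] = 1×1 + 3×2 + 2×1 = 9; y[2] = 1×1 + 3×1 + 2×2 = 8. Result: [7, 9, 8]

[7, 9, 8]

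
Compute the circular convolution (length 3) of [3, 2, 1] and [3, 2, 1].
Use y[k] = Σ_j a[j]·b[(k-j) mod 3]. y[0] = 3×3 + 2×1 + 1×2 = 13; y[1] = 3×2 + 2×3 + 1×1 = 13; y[2] = 3×1 + 2×2 + 1×3 = 10. Result: [13, 13, 10]

[13, 13, 10]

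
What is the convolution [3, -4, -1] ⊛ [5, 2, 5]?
y[0] = 3×5 = 15; y[1] = 3×2 + -4×5 = -14; y[2] = 3×5 + -4×2 + -1×5 = 2; y[3] = -4×5 + -1×2 = -22; y[4] = -1×5 = -5

[15, -14, 2, -22, -5]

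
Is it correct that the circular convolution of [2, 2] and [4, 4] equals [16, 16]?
Recompute circular convolution of [2, 2] and [4, 4]: y[0] = 2×4 + 2×4 = 16; y[1] = 2×4 + 2×4 = 16 → [16, 16]. Given [16, 16] matches, so answer: Yes

Yes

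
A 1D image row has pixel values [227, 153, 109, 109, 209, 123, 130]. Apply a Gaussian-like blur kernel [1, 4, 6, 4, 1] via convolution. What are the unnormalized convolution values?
Convolve image row [227, 153, 109, 109, 209, 123, 130] with kernel [1, 4, 6, 4, 1]: y[0] = 227×1 = 227; y[1] = 227×4 + 153×1 = 1061; y[2] = 227×6 + 153×4 + 109×1 = 2083; y[3] = 227×4 + 153×6 + 109×4 + 109×1 = 2371; y[4] = 227×1 + 153×4 + 109×6 + 109×4 + 209×1 = 2138; y[5] = 153×1 + 109×4 + 109×6 + 209×4 + 123×1 = 2202; y[6] = 109×1 + 109×4 + 209×6 + 123×4 + 130×1 = 2421; y[7] = 109×1 + 209×4 + 123×6 + 130×4 = 2203; y[8] = 209×1 + 123×4 + 130×6 = 1481; y[9] = 123×1 + 130×4 = 643; y[10] = 130×1 = 130 → [227, 1061, 2083, 2371, 2138, 2202, 2421, 2203, 1481, 643, 130]. Normalization factor = sum(kernel) = 16.

[227, 1061, 2083, 2371, 2138, 2202, 2421, 2203, 1481, 643, 130]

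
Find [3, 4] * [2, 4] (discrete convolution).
y[0] = 3×2 = 6; y[1] = 3×4 + 4×2 = 20; y[2] = 4×4 = 16

[6, 20, 16]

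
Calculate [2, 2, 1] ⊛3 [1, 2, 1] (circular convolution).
Use y[k] = Σ_j f[j]·g[(k-j) mod 3]. y[0] = 2×1 + 2×1 + 1×2 = 6; y[1] = 2×2 + 2×1 + 1×1 = 7; y[2] = 2×1 + 2×2 + 1×1 = 7. Result: [6, 7, 7]

[6, 7, 7]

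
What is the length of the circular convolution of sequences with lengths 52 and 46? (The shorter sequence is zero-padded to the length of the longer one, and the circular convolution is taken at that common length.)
Circular convolution (zero-padding the shorter input) has length max(m, n) = max(52, 46) = 52

52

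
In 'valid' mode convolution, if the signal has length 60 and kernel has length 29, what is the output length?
'Valid' mode counts only positions where the kernel fully overlaps the signal: m - n + 1 = 60 - 29 + 1 = 32

32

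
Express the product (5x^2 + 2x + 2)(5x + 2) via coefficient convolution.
Ascending coefficients: a = [2, 2, 5], b = [2, 5]. c[0] = 2×2 = 4; c[1] = 2×5 + 2×2 = 14; c[2] = 2×5 + 5×2 = 20; c[3] = 5×5 = 25. Result coefficients: [4, 14, 20, 25] → 25x^3 + 20x^2 + 14x + 4

25x^3 + 20x^2 + 14x + 4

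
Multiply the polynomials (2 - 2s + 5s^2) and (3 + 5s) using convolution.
Ascending coefficients: a = [2, -2, 5], b = [3, 5]. c[0] = 2×3 = 6; c[1] = 2×5 + -2×3 = 4; c[2] = -2×5 + 5×3 = 5; c[3] = 5×5 = 25. Result coefficients: [6, 4, 5, 25] → 6 + 4s + 5s^2 + 25s^3

6 + 4s + 5s^2 + 25s^3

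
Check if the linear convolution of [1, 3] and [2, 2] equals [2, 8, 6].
Recompute linear convolution of [1, 3] and [2, 2]: y[0] = 1×2 = 2; y[1] = 1×2 + 3×2 = 8; y[2] = 3×2 = 6 → [2, 8, 6]. Given [2, 8, 6] matches, so answer: Yes

Yes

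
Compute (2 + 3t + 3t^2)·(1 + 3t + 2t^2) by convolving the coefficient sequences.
Ascending coefficients: a = [2, 3, 3], b = [1, 3, 2]. c[0] = 2×1 = 2; c[1] = 2×3 + 3×1 = 9; c[2] = 2×2 + 3×3 + 3×1 = 16; c[3] = 3×2 + 3×3 = 15; c[4] = 3×2 = 6. Result coefficients: [2, 9, 16, 15, 6] → 2 + 9t + 16t^2 + 15t^3 + 6t^4

2 + 9t + 16t^2 + 15t^3 + 6t^4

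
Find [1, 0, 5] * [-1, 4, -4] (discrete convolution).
y[0] = 1×-1 = -1; y[1] = 1×4 + 0×-1 = 4; y[2] = 1×-4 + 0×4 + 5×-1 = -9; y[3] = 0×-4 + 5×4 = 20; y[4] = 5×-4 = -20

[-1, 4, -9, 20, -20]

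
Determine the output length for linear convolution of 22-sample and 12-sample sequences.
Linear/full convolution length: m + n - 1 = 22 + 12 - 1 = 33

33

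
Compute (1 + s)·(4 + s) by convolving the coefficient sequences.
Ascending coefficients: a = [1, 1], b = [4, 1]. c[0] = 1×4 = 4; c[1] = 1×1 + 1×4 = 5; c[2] = 1×1 = 1. Result coefficients: [4, 5, 1] → 4 + 5s + s^2

4 + 5s + s^2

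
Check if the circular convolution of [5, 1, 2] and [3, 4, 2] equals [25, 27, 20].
Recompute circular convolution of [5, 1, 2] and [3, 4, 2]: y[0] = 5×3 + 1×2 + 2×4 = 25; y[1] = 5×4 + 1×3 + 2×2 = 27; y[2] = 5×2 + 1×4 + 2×3 = 20 → [25, 27, 20]. Given [25, 27, 20] matches, so answer: Yes

Yes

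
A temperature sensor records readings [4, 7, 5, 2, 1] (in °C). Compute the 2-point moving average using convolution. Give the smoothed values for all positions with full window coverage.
2-point moving average kernel = [1, 1]. Apply in 'valid' mode (full window coverage): avg[0] = (4 + 7) / 2 = 5.5; avg[1] = (7 + 5) / 2 = 6.0; avg[2] = (5 + 2) / 2 = 3.5; avg[3] = (2 + 1) / 2 = 1.5. Smoothed values: [5.5, 6.0, 3.5, 1.5]

[5.5, 6.0, 3.5, 1.5]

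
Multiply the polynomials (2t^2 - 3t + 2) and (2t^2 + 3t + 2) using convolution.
Ascending coefficients: a = [2, -3, 2], b = [2, 3, 2]. c[0] = 2×2 = 4; c[1] = 2×3 + -3×2 = 0; c[2] = 2×2 + -3×3 + 2×2 = -1; c[3] = -3×2 + 2×3 = 0; c[4] = 2×2 = 4. Result coefficients: [4, 0, -1, 0, 4] → 4t^4 - t^2 + 4

4t^4 - t^2 + 4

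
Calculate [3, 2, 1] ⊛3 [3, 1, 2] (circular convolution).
Use y[k] = Σ_j a[j]·b[(k-j) mod 3]. y[0] = 3×3 + 2×2 + 1×1 = 14; y[1] = 3×1 + 2×3 + 1×2 = 11; y[2] = 3×2 + 2×1 + 1×3 = 11. Result: [14, 11, 11]

[14, 11, 11]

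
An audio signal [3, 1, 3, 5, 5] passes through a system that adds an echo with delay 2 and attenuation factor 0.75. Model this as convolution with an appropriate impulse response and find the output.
Direct-path + delayed-attenuated-path model → impulse response h = [1, 0, 0.75] (1 at lag 0, 0.75 at lag 2). Output y[n] = x[n] + 0.75·x[n - 2] (with x[n] = 0 outside 0..4): y[0] = 3 + 0.75×0 = 3; y[1] = 1 + 0.75×0 = 1; y[2] = 3 + 0.75×3 = 5.25; y[3] = 5 + 0.75×1 = 5.75; y[4] = 5 + 0.75×3 = 7.25; y[5] = 0 + 0.75×5 = 3.75; y[6] = 0 + 0.75×5 = 3.75. So y = [3, 1, 5.25, 5.75, 7.25, 3.75, 3.75]

[3, 1, 5.25, 5.75, 7.25, 3.75, 3.75]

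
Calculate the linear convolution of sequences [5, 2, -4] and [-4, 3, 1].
y[0] = 5×-4 = -20; y[1] = 5×3 + 2×-4 = 7; y[2] = 5×1 + 2×3 + -4×-4 = 27; y[3] = 2×1 + -4×3 = -10; y[4] = -4×1 = -4

[-20, 7, 27, -10, -4]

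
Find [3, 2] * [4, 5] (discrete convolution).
y[0] = 3×4 = 12; y[1] = 3×5 + 2×4 = 23; y[2] = 2×5 = 10

[12, 23, 10]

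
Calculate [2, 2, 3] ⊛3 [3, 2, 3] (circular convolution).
Use y[k] = Σ_j a[j]·b[(k-j) mod 3]. y[0] = 2×3 + 2×3 + 3×2 = 18; y[1] = 2×2 + 2×3 + 3×3 = 19; y[2] = 2×3 + 2×2 + 3×3 = 19. Result: [18, 19, 19]

[18, 19, 19]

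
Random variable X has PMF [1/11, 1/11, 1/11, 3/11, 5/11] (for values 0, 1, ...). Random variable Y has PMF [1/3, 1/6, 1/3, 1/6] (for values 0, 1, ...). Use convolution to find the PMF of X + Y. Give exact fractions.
P(X+Y=k) = Σ_i P(X=i)·P(Y=k-i) — a convolution of [1/11, 1/11, 1/11, 3/11, 5/11] and [1/3, 1/6, 1/3, 1/6]. P(X+Y=0) = (1/11)×(1/3) = 1/33; P(X+Y=1) = (1/11)×(1/6) + (1/11)×(1/3) = 1/66 + 1/33 = 1/22; P(X+Y=2) = (1/11)×(1/3) + (1/11)×(1/6) + (1/11)×(1/3) = 1/33 + 1/66 + 1/33 = 5/66; P(X+Y=3) = (1/11)×(1/6) + (1/11)×(1/3) + (1/11)×(1/6) + (3/11)×(1/3) = 1/66 + 1/33 + 1/66 + 1/11 = 5/33; P(X+Y=4) = (1/11)×(1/6) + (1/11)×(1/3) + (3/11)×(1/6) + (5/11)×(1/3) = 1/66 + 1/33 + 1/22 + 5/33 = 8/33; P(X+Y=5) = (1/11)×(1/6) + (3/11)×(1/3) + (5/11)×(1/6) = 1/66 + 1/11 + 5/66 = 2/11; P(X+Y=6) = (3/11)×(1/6) + (5/11)×(1/3) = 1/22 + 5/33 = 13/66; P(X+Y=7) = (5/11)×(1/6) = 5/66. PMF: [1/33, 1/22, 5/66, 5/33, 8/33, 2/11, 13/66, 5/66] (sums to 1 ✓)

[1/33, 1/22, 5/66, 5/33, 8/33, 2/11, 13/66, 5/66]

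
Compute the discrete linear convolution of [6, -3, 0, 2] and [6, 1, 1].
y[0] = 6×6 = 36; y[1] = 6×1 + -3×6 = -12; y[2] = 6×1 + -3×1 + 0×6 = 3; y[3] = -3×1 + 0×1 + 2×6 = 9; y[4] = 0×1 + 2×1 = 2; y[5] = 2×1 = 2

[36, -12, 3, 9, 2, 2]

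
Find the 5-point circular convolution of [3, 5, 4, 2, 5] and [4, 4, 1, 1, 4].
Use y[k] = Σ_j s[j]·t[(k-j) mod 5]. y[0] = 3×4 + 5×4 + 4×1 + 2×1 + 5×4 = 58; y[1] = 3×4 + 5×4 + 4×4 + 2×1 + 5×1 = 55; y[2] = 3×1 + 5×4 + 4×4 + 2×4 + 5×1 = 52; y[3] = 3×1 + 5×1 + 4×4 + 2×4 + 5×4 = 52; y[4] = 3×4 + 5×1 + 4×1 + 2×4 + 5×4 = 49. Result: [58, 55, 52, 52, 49]

[58, 55, 52, 52, 49]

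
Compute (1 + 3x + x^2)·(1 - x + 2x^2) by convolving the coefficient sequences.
Ascending coefficients: a = [1, 3, 1], b = [1, -1, 2]. c[0] = 1×1 = 1; c[1] = 1×-1 + 3×1 = 2; c[2] = 1×2 + 3×-1 + 1×1 = 0; c[3] = 3×2 + 1×-1 = 5; c[4] = 1×2 = 2. Result coefficients: [1, 2, 0, 5, 2] → 1 + 2x + 5x^3 + 2x^4

1 + 2x + 5x^3 + 2x^4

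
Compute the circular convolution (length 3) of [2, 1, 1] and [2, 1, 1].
Use y[k] = Σ_j s[j]·t[(k-j) mod 3]. y[0] = 2×2 + 1×1 + 1×1 = 6; y[1] = 2×1 + 1×2 + 1×1 = 5; y[2] = 2×1 + 1×1 + 1×2 = 5. Result: [6, 5, 5]

[6, 5, 5]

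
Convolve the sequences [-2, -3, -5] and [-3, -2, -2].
y[0] = -2×-3 = 6; y[1] = -2×-2 + -3×-3 = 13; y[2] = -2×-2 + -3×-2 + -5×-3 = 25; y[3] = -3×-2 + -5×-2 = 16; y[4] = -5×-2 = 10

[6, 13, 25, 16, 10]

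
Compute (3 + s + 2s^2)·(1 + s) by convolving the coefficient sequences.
Ascending coefficients: a = [3, 1, 2], b = [1, 1]. c[0] = 3×1 = 3; c[1] = 3×1 + 1×1 = 4; c[2] = 1×1 + 2×1 = 3; c[3] = 2×1 = 2. Result coefficients: [3, 4, 3, 2] → 3 + 4s + 3s^2 + 2s^3

3 + 4s + 3s^2 + 2s^3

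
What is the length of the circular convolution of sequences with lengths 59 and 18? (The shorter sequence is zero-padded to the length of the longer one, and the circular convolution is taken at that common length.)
Circular convolution (zero-padding the shorter input) has length max(m, n) = max(59, 18) = 59

59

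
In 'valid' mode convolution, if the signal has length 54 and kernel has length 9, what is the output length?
'Valid' mode counts only positions where the kernel fully overlaps the signal: m - n + 1 = 54 - 9 + 1 = 46

46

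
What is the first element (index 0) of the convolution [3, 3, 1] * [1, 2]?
Use y[k] = Σ_i a[i]·b[k-i] at k=0. y[0] = 3×1 = 3

3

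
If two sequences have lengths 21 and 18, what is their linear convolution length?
Linear/full convolution length: m + n - 1 = 21 + 18 - 1 = 38

38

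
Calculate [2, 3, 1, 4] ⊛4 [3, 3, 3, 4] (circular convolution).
Use y[k] = Σ_j u[j]·v[(k-j) mod 4]. y[0] = 2×3 + 3×4 + 1×3 + 4×3 = 33; y[1] = 2×3 + 3×3 + 1×4 + 4×3 = 31; y[2] = 2×3 + 3×3 + 1×3 + 4×4 = 34; y[3] = 2×4 + 3×3 + 1×3 + 4×3 = 32. Result: [33, 31, 34, 32]

[33, 31, 34, 32]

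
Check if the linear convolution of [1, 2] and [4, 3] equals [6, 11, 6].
Recompute linear convolution of [1, 2] and [4, 3]: y[0] = 1×4 = 4; y[1] = 1×3 + 2×4 = 11; y[2] = 2×3 = 6 → [4, 11, 6]. Compare to given [6, 11, 6]: they differ at index 0: given 6, correct 4, so answer: No

No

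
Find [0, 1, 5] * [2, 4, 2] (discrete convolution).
y[0] = 0×2 = 0; y[1] = 0×4 + 1×2 = 2; y[2] = 0×2 + 1×4 + 5×2 = 14; y[3] = 1×2 + 5×4 = 22; y[4] = 5×2 = 10

[0, 2, 14, 22, 10]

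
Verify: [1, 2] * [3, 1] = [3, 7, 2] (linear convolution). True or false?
Recompute linear convolution of [1, 2] and [3, 1]: y[0] = 1×3 = 3; y[1] = 1×1 + 2×3 = 7; y[2] = 2×1 = 2 → [3, 7, 2]. Given [3, 7, 2] matches, so answer: Yes

Yes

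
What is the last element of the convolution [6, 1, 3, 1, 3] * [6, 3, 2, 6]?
Use y[k] = Σ_i a[i]·b[k-i] at k=7. y[7] = 3×6 = 18

18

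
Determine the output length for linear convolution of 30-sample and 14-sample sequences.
Linear/full convolution length: m + n - 1 = 30 + 14 - 1 = 43

43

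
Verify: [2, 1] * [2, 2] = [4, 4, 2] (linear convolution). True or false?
Recompute linear convolution of [2, 1] and [2, 2]: y[0] = 2×2 = 4; y[1] = 2×2 + 1×2 = 6; y[2] = 1×2 = 2 → [4, 6, 2]. Compare to given [4, 4, 2]: they differ at index 1: given 4, correct 6, so answer: No

No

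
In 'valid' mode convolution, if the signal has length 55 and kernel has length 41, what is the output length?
'Valid' mode counts only positions where the kernel fully overlaps the signal: m - n + 1 = 55 - 41 + 1 = 15

15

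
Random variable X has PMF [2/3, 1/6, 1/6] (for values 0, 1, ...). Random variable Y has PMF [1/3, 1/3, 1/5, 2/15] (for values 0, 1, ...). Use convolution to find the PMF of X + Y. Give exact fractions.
P(X+Y=k) = Σ_i P(X=i)·P(Y=k-i) — a convolution of [2/3, 1/6, 1/6] and [1/3, 1/3, 1/5, 2/15]. P(X+Y=0) = (2/3)×(1/3) = 2/9; P(X+Y=1) = (2/3)×(1/3) + (1/6)×(1/3) = 2/9 + 1/18 = 5/18; P(X+Y=2) = (2/3)×(1/5) + (1/6)×(1/3) + (1/6)×(1/3) = 2/15 + 1/18 + 1/18 = 11/45; P(X+Y=3) = (2/3)×(2/15) + (1/6)×(1/5) + (1/6)×(1/3) = 4/45 + 1/30 + 1/18 = 8/45; P(X+Y=4) = (1/6)×(2/15) + (1/6)×(1/5) = 1/45 + 1/30 = 1/18; P(X+Y=5) = (1/6)×(2/15) = 1/45. PMF: [2/9, 5/18, 11/45, 8/45, 1/18, 1/45] (sums to 1 ✓)

[2/9, 5/18, 11/45, 8/45, 1/18, 1/45]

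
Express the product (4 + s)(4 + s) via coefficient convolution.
Ascending coefficients: a = [4, 1], b = [4, 1]. c[0] = 4×4 = 16; c[1] = 4×1 + 1×4 = 8; c[2] = 1×1 = 1. Result coefficients: [16, 8, 1] → 16 + 8s + s^2

16 + 8s + s^2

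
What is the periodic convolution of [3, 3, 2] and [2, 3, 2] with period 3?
Use y[k] = Σ_j a[j]·b[(k-j) mod 3]. y[0] = 3×2 + 3×2 + 2×3 = 18; y[1] = 3×3 + 3×2 + 2×2 = 19; y[2] = 3×2 + 3×3 + 2×2 = 19. Result: [18, 19, 19]

[18, 19, 19]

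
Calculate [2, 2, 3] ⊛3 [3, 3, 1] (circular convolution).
Use y[k] = Σ_j a[j]·b[(k-j) mod 3]. y[0] = 2×3 + 2×1 + 3×3 = 17; y[1] = 2×3 + 2×3 + 3×1 = 15; y[2] = 2×1 + 2×3 + 3×3 = 17. Result: [17, 15, 17]

[17, 15, 17]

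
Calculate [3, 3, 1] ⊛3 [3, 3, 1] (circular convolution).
Use y[k] = Σ_j f[j]·g[(k-j) mod 3]. y[0] = 3×3 + 3×1 + 1×3 = 15; y[1] = 3×3 + 3×3 + 1×1 = 19; y[2] = 3×1 + 3×3 + 1×3 = 15. Result: [15, 19, 15]

[15, 19, 15]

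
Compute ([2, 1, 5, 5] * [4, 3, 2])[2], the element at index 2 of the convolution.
Use y[k] = Σ_i a[i]·b[k-i] at k=2. y[2] = 2×2 + 1×3 + 5×4 = 27

27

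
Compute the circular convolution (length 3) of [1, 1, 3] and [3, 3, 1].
Use y[k] = Σ_j u[j]·v[(k-j) mod 3]. y[0] = 1×3 + 1×1 + 3×3 = 13; y[1] = 1×3 + 1×3 + 3×1 = 9; y[2] = 1×1 + 1×3 + 3×3 = 13. Result: [13, 9, 13]

[13, 9, 13]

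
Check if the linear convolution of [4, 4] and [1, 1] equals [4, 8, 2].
Recompute linear convolution of [4, 4] and [1, 1]: y[0] = 4×1 = 4; y[1] = 4×1 + 4×1 = 8; y[2] = 4×1 = 4 → [4, 8, 4]. Compare to given [4, 8, 2]: they differ at index 2: given 2, correct 4, so answer: No

No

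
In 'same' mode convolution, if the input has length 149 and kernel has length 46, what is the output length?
'Same' mode returns an output with the same length as the input: 149

149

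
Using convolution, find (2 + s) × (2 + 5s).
Ascending coefficients: a = [2, 1], b = [2, 5]. c[0] = 2×2 = 4; c[1] = 2×5 + 1×2 = 12; c[2] = 1×5 = 5. Result coefficients: [4, 12, 5] → 4 + 12s + 5s^2

4 + 12s + 5s^2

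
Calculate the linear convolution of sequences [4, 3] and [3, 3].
y[0] = 4×3 = 12; y[1] = 4×3 + 3×3 = 21; y[2] = 3×3 = 9

[12, 21, 9]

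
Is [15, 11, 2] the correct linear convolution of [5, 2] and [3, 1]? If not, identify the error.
Recompute linear convolution of [5, 2] and [3, 1]: y[0] = 5×3 = 15; y[1] = 5×1 + 2×3 = 11; y[2] = 2×1 = 2 → [15, 11, 2]. Given [15, 11, 2] matches, so answer: Yes

Yes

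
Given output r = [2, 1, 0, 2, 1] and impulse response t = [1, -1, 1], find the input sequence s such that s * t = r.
Deconvolve r=[2, 1, 0, 2, 1] by t=[1, -1, 1]. Since t[0]=1, solve forward: s[0] = r[0] / 1 = 2; s[1] = (r[1] - 2×-1) / 1 = 3; s[2] = (r[2] - 3×-1 - 2×1) / 1 = 1. So s = [2, 3, 1]. Check by forward convolution: r[0] = 2×1 = 2; r[1] = 2×-1 + 3×1 = 1; r[2] = 2×1 + 3×-1 + 1×1 = 0; r[3] = 3×1 + 1×-1 = 2; r[4] = 1×1 = 1

[2, 3, 1]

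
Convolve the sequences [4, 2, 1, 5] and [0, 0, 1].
y[0] = 4×0 = 0; y[1] = 4×0 + 2×0 = 0; y[2] = 4×1 + 2×0 + 1×0 = 4; y[3] = 2×1 + 1×0 + 5×0 = 2; y[4] = 1×1 + 5×0 = 1; y[5] = 5×1 = 5

[0, 0, 4, 2, 1, 5]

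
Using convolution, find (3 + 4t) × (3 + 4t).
Ascending coefficients: a = [3, 4], b = [3, 4]. c[0] = 3×3 = 9; c[1] = 3×4 + 4×3 = 24; c[2] = 4×4 = 16. Result coefficients: [9, 24, 16] → 9 + 24t + 16t^2

9 + 24t + 16t^2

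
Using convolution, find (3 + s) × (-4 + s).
Ascending coefficients: a = [3, 1], b = [-4, 1]. c[0] = 3×-4 = -12; c[1] = 3×1 + 1×-4 = -1; c[2] = 1×1 = 1. Result coefficients: [-12, -1, 1] → -12 - s + s^2

-12 - s + s^2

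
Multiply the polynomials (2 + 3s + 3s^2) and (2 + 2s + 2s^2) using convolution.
Ascending coefficients: a = [2, 3, 3], b = [2, 2, 2]. c[0] = 2×2 = 4; c[1] = 2×2 + 3×2 = 10; c[2] = 2×2 + 3×2 + 3×2 = 16; c[3] = 3×2 + 3×2 = 12; c[4] = 3×2 = 6. Result coefficients: [4, 10, 16, 12, 6] → 4 + 10s + 16s^2 + 12s^3 + 6s^4

4 + 10s + 16s^2 + 12s^3 + 6s^4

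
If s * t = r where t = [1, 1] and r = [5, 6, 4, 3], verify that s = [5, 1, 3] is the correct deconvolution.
Forward-compute [5, 1, 3] * [1, 1]: r[0] = 5×1 = 5; r[1] = 5×1 + 1×1 = 6; r[2] = 1×1 + 3×1 = 4; r[3] = 3×1 = 3 → [5, 6, 4, 3]. Matches given r = [5, 6, 4, 3], so verified.

Verified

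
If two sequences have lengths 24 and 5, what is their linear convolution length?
Linear/full convolution length: m + n - 1 = 24 + 5 - 1 = 28

28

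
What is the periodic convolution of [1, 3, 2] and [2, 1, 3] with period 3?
Use y[k] = Σ_j u[j]·v[(k-j) mod 3]. y[0] = 1×2 + 3×3 + 2×1 = 13; y[1] = 1×1 + 3×2 + 2×3 = 13; y[2] = 1×3 + 3×1 + 2×2 = 10. Result: [13, 13, 10]

[13, 13, 10]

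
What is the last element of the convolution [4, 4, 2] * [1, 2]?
Use y[k] = Σ_i a[i]·b[k-i] at k=3. y[3] = 2×2 = 4

4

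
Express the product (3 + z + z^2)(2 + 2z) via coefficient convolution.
Ascending coefficients: a = [3, 1, 1], b = [2, 2]. c[0] = 3×2 = 6; c[1] = 3×2 + 1×2 = 8; c[2] = 1×2 + 1×2 = 4; c[3] = 1×2 = 2. Result coefficients: [6, 8, 4, 2] → 6 + 8z + 4z^2 + 2z^3

6 + 8z + 4z^2 + 2z^3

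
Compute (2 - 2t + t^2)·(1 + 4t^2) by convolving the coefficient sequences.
Ascending coefficients: a = [2, -2, 1], b = [1, 0, 4]. c[0] = 2×1 = 2; c[1] = 2×0 + -2×1 = -2; c[2] = 2×4 + -2×0 + 1×1 = 9; c[3] = -2×4 + 1×0 = -8; c[4] = 1×4 = 4. Result coefficients: [2, -2, 9, -8, 4] → 2 - 2t + 9t^2 - 8t^3 + 4t^4

2 - 2t + 9t^2 - 8t^3 + 4t^4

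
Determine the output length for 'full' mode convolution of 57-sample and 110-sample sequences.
Linear/full convolution length: m + n - 1 = 57 + 110 - 1 = 166

166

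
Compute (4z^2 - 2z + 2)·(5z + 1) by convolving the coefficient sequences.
Ascending coefficients: a = [2, -2, 4], b = [1, 5]. c[0] = 2×1 = 2; c[1] = 2×5 + -2×1 = 8; c[2] = -2×5 + 4×1 = -6; c[3] = 4×5 = 20. Result coefficients: [2, 8, -6, 20] → 20z^3 - 6z^2 + 8z + 2

20z^3 - 6z^2 + 8z + 2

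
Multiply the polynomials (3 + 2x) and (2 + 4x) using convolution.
Ascending coefficients: a = [3, 2], b = [2, 4]. c[0] = 3×2 = 6; c[1] = 3×4 + 2×2 = 16; c[2] = 2×4 = 8. Result coefficients: [6, 16, 8] → 6 + 16x + 8x^2

6 + 16x + 8x^2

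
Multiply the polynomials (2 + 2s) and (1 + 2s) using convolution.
Ascending coefficients: a = [2, 2], b = [1, 2]. c[0] = 2×1 = 2; c[1] = 2×2 + 2×1 = 6; c[2] = 2×2 = 4. Result coefficients: [2, 6, 4] → 2 + 6s + 4s^2

2 + 6s + 4s^2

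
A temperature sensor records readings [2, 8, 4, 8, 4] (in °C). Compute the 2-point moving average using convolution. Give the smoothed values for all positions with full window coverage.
2-point moving average kernel = [1, 1]. Apply in 'valid' mode (full window coverage): avg[0] = (2 + 8) / 2 = 5.0; avg[1] = (8 + 4) / 2 = 6.0; avg[2] = (4 + 8) / 2 = 6.0; avg[3] = (8 + 4) / 2 = 6.0. Smoothed values: [5.0, 6.0, 6.0, 6.0]

[5.0, 6.0, 6.0, 6.0]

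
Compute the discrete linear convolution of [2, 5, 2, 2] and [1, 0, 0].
y[0] = 2×1 = 2; y[1] = 2×0 + 5×1 = 5; y[2] = 2×0 + 5×0 + 2×1 = 2; y[3] = 5×0 + 2×0 + 2×1 = 2; y[4] = 2×0 + 2×0 = 0; y[5] = 2×0 = 0

[2, 5, 2, 2, 0, 0]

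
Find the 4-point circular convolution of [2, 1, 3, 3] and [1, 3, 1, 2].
Use y[k] = Σ_j u[j]·v[(k-j) mod 4]. y[0] = 2×1 + 1×2 + 3×1 + 3×3 = 16; y[1] = 2×3 + 1×1 + 3×2 + 3×1 = 16; y[2] = 2×1 + 1×3 + 3×1 + 3×2 = 14; y[3] = 2×2 + 1×1 + 3×3 + 3×1 = 17. Result: [16, 16, 14, 17]

[16, 16, 14, 17]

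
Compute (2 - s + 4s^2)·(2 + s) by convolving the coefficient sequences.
Ascending coefficients: a = [2, -1, 4], b = [2, 1]. c[0] = 2×2 = 4; c[1] = 2×1 + -1×2 = 0; c[2] = -1×1 + 4×2 = 7; c[3] = 4×1 = 4. Result coefficients: [4, 0, 7, 4] → 4 + 7s^2 + 4s^3

4 + 7s^2 + 4s^3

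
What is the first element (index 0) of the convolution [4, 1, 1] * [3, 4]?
Use y[k] = Σ_i a[i]·b[k-i] at k=0. y[0] = 4×3 = 12

12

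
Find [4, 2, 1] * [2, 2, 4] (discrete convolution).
y[0] = 4×2 = 8; y[1] = 4×2 + 2×2 = 12; y[2] = 4×4 + 2×2 + 1×2 = 22; y[3] = 2×4 + 1×2 = 10; y[4] = 1×4 = 4

[8, 12, 22, 10, 4]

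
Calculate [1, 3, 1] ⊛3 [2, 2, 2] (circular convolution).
Use y[k] = Σ_j x[j]·h[(k-j) mod 3]. y[0] = 1×2 + 3×2 + 1×2 = 10; y[1] = 1×2 + 3×2 + 1×2 = 10; y[2] = 1×2 + 3×2 + 1×2 = 10. Result: [10, 10, 10]

[10, 10, 10]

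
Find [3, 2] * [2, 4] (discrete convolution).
y[0] = 3×2 = 6; y[1] = 3×4 + 2×2 = 16; y[2] = 2×4 = 8

[6, 16, 8]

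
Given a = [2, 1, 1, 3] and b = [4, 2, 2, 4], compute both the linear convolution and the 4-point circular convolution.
Linear: y_lin[0] = 2×4 = 8; y_lin[1] = 2×2 + 1×4 = 8; y_lin[2] = 2×2 + 1×2 + 1×4 = 10; y_lin[3] = 2×4 + 1×2 + 1×2 + 3×4 = 24; y_lin[4] = 1×4 + 1×2 + 3×2 = 12; y_lin[5] = 1×4 + 3×2 = 10; y_lin[6] = 3×4 = 12 → [8, 8, 10, 24, 12, 10, 12]. Circular (length 4): y[0] = 2×4 + 1×4 + 1×2 + 3×2 = 20; y[1] = 2×2 + 1×4 + 1×4 + 3×2 = 18; y[2] = 2×2 + 1×2 + 1×4 + 3×4 = 22; y[3] = 2×4 + 1×2 + 1×2 + 3×4 = 24 → [20, 18, 22, 24]

Linear: [8, 8, 10, 24, 12, 10, 12], Circular: [20, 18, 22, 24]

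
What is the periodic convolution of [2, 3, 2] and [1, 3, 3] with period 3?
Use y[k] = Σ_j x[j]·h[(k-j) mod 3]. y[0] = 2×1 + 3×3 + 2×3 = 17; y[1] = 2×3 + 3×1 + 2×3 = 15; y[2] = 2×3 + 3×3 + 2×1 = 17. Result: [17, 15, 17]

[17, 15, 17]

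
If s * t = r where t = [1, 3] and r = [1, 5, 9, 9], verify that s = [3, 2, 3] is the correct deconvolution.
Forward-compute [3, 2, 3] * [1, 3]: r[0] = 3×1 = 3; r[1] = 3×3 + 2×1 = 11; r[2] = 2×3 + 3×1 = 9; r[3] = 3×3 = 9 → [3, 11, 9, 9]. Does not match given r = [1, 5, 9, 9].

Not verified. [3, 2, 3] * [1, 3] = [3, 11, 9, 9], which differs from [1, 5, 9, 9] at index 0.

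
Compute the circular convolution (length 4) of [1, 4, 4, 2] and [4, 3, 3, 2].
Use y[k] = Σ_j x[j]·h[(k-j) mod 4]. y[0] = 1×4 + 4×2 + 4×3 + 2×3 = 30; y[1] = 1×3 + 4×4 + 4×2 + 2×3 = 33; y[2] = 1×3 + 4×3 + 4×4 + 2×2 = 35; y[3] = 1×2 + 4×3 + 4×3 + 2×4 = 34. Result: [30, 33, 35, 34]

[30, 33, 35, 34]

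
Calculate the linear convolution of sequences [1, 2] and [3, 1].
y[0] = 1×3 = 3; y[1] = 1×1 + 2×3 = 7; y[2] = 2×1 = 2

[3, 7, 2]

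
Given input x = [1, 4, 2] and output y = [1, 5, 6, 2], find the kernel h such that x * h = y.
Output length 4 = len(x) + len(h) - 1 ⇒ len(h) = 2. Solve h forward using h[k] = (y[k] - Σ_{i≥1} x[i]·h[k-i]) / x[0]: h[0] = y[0] / x[0] = 1 / 1 = 1; h[1] = (y[1] - 4×1) / x[0] = (5 - 4×1) / 1 = 1. So h = [1, 1]. Forward-check [1, 4, 2] * [1, 1]: y[0] = 1×1 = 1; y[1] = 1×1 + 4×1 = 5; y[2] = 4×1 + 2×1 = 6; y[3] = 2×1 = 2 → [1, 5, 6, 2] ✓

[1, 1]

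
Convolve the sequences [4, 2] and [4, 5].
y[0] = 4×4 = 16; y[1] = 4×5 + 2×4 = 28; y[2] = 2×5 = 10

[16, 28, 10]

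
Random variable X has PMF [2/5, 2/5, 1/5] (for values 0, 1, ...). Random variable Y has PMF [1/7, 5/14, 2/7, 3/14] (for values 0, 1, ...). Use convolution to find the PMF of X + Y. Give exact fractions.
P(X+Y=k) = Σ_i P(X=i)·P(Y=k-i) — a convolution of [2/5, 2/5, 1/5] and [1/7, 5/14, 2/7, 3/14]. P(X+Y=0) = (2/5)×(1/7) = 2/35; P(X+Y=1) = (2/5)×(5/14) + (2/5)×(1/7) = 1/7 + 2/35 = 1/5; P(X+Y=2) = (2/5)×(2/7) + (2/5)×(5/14) + (1/5)×(1/7) = 4/35 + 1/7 + 1/35 = 2/7; P(X+Y=3) = (2/5)×(3/14) + (2/5)×(2/7) + (1/5)×(5/14) = 3/35 + 4/35 + 1/14 = 19/70; P(X+Y=4) = (2/5)×(3/14) + (1/5)×(2/7) = 3/35 + 2/35 = 1/7; P(X+Y=5) = (1/5)×(3/14) = 3/70. PMF: [2/35, 1/5, 2/7, 19/70, 1/7, 3/70] (sums to 1 ✓)

[2/35, 1/5, 2/7, 19/70, 1/7, 3/70]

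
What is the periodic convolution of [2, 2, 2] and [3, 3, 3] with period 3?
Use y[k] = Σ_j a[j]·b[(k-j) mod 3]. y[0] = 2×3 + 2×3 + 2×3 = 18; y[1] = 2×3 + 2×3 + 2×3 = 18; y[2] = 2×3 + 2×3 + 2×3 = 18. Result: [18, 18, 18]

[18, 18, 18]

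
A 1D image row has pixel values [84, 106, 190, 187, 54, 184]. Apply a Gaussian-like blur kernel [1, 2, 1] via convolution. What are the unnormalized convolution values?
Convolve image row [84, 106, 190, 187, 54, 184] with kernel [1, 2, 1]: y[0] = 84×1 = 84; y[1] = 84×2 + 106×1 = 274; y[2] = 84×1 + 106×2 + 190×1 = 486; y[3] = 106×1 + 190×2 + 187×1 = 673; y[4] = 190×1 + 187×2 + 54×1 = 618; y[5] = 187×1 + 54×2 + 184×1 = 479; y[6] = 54×1 + 184×2 = 422; y[7] = 184×1 = 184 → [84, 274, 486, 673, 618, 479, 422, 184]. Normalization factor = sum(kernel) = 4.

[84, 274, 486, 673, 618, 479, 422, 184]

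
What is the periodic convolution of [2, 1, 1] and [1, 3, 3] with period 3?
Use y[k] = Σ_j a[j]·b[(k-j) mod 3]. y[0] = 2×1 + 1×3 + 1×3 = 8; y[1] = 2×3 + 1×1 + 1×3 = 10; y[2] = 2×3 + 1×3 + 1×1 = 10. Result: [8, 10, 10]

[8, 10, 10]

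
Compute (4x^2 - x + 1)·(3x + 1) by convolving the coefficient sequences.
Ascending coefficients: a = [1, -1, 4], b = [1, 3]. c[0] = 1×1 = 1; c[1] = 1×3 + -1×1 = 2; c[2] = -1×3 + 4×1 = 1; c[3] = 4×3 = 12. Result coefficients: [1, 2, 1, 12] → 12x^3 + x^2 + 2x + 1

12x^3 + x^2 + 2x + 1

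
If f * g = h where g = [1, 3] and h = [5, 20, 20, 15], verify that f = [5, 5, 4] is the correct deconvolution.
Forward-compute [5, 5, 4] * [1, 3]: h[0] = 5×1 = 5; h[1] = 5×3 + 5×1 = 20; h[2] = 5×3 + 4×1 = 19; h[3] = 4×3 = 12 → [5, 20, 19, 12]. Does not match given h = [5, 20, 20, 15].

Not verified. [5, 5, 4] * [1, 3] = [5, 20, 19, 12], which differs from [5, 20, 20, 15] at index 2.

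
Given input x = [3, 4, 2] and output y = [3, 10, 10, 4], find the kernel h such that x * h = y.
Output length 4 = len(x) + len(h) - 1 ⇒ len(h) = 2. Solve h forward using h[k] = (y[k] - Σ_{i≥1} x[i]·h[k-i]) / x[0]: h[0] = y[0] / x[0] = 3 / 3 = 1; h[1] = (y[1] - 4×1) / x[0] = (10 - 4×1) / 3 = 2. So h = [1, 2]. Forward-check [3, 4, 2] * [1, 2]: y[0] = 3×1 = 3; y[1] = 3×2 + 4×1 = 10; y[2] = 4×2 + 2×1 = 10; y[3] = 2×2 = 4 → [3, 10, 10, 4] ✓

[1, 2]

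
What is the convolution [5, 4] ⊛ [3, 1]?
y[0] = 5×3 = 15; y[1] = 5×1 + 4×3 = 17; y[2] = 4×1 = 4

[15, 17, 4]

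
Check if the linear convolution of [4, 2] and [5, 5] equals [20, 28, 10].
Recompute linear convolution of [4, 2] and [5, 5]: y[0] = 4×5 = 20; y[1] = 4×5 + 2×5 = 30; y[2] = 2×5 = 10 → [20, 30, 10]. Compare to given [20, 28, 10]: they differ at index 1: given 28, correct 30, so answer: No

No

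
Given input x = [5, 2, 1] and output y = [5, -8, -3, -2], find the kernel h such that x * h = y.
Output length 4 = len(x) + len(h) - 1 ⇒ len(h) = 2. Solve h forward using h[k] = (y[k] - Σ_{i≥1} x[i]·h[k-i]) / x[0]: h[0] = y[0] / x[0] = 5 / 5 = 1; h[1] = (y[1] - 2×1) / x[0] = (-8 - 2×1) / 5 = -2. So h = [1, -2]. Forward-check [5, 2, 1] * [1, -2]: y[0] = 5×1 = 5; y[1] = 5×-2 + 2×1 = -8; y[2] = 2×-2 + 1×1 = -3; y[3] = 1×-2 = -2 → [5, -8, -3, -2] ✓

[1, -2]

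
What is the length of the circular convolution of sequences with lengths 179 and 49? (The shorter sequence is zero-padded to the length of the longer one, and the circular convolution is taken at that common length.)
Circular convolution (zero-padding the shorter input) has length max(m, n) = max(179, 49) = 179

179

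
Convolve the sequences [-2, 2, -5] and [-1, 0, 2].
y[0] = -2×-1 = 2; y[1] = -2×0 + 2×-1 = -2; y[2] = -2×2 + 2×0 + -5×-1 = 1; y[3] = 2×2 + -5×0 = 4; y[4] = -5×2 = -10

[2, -2, 1, 4, -10]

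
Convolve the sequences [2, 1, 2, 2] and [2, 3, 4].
y[0] = 2×2 = 4; y[1] = 2×3 + 1×2 = 8; y[2] = 2×4 + 1×3 + 2×2 = 15; y[3] = 1×4 + 2×3 + 2×2 = 14; y[4] = 2×4 + 2×3 = 14; y[5] = 2×4 = 8

[4, 8, 15, 14, 14, 8]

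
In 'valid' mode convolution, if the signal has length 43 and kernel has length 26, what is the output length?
'Valid' mode counts only positions where the kernel fully overlaps the signal: m - n + 1 = 43 - 26 + 1 = 18

18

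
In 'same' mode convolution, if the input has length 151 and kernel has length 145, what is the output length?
'Same' mode returns an output with the same length as the input: 151

151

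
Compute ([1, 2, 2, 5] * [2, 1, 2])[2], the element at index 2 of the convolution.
Use y[k] = Σ_i a[i]·b[k-i] at k=2. y[2] = 1×2 + 2×1 + 2×2 = 8

8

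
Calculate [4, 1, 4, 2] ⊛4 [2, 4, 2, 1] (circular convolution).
Use y[k] = Σ_j x[j]·h[(k-j) mod 4]. y[0] = 4×2 + 1×1 + 4×2 + 2×4 = 25; y[1] = 4×4 + 1×2 + 4×1 + 2×2 = 26; y[2] = 4×2 + 1×4 + 4×2 + 2×1 = 22; y[3] = 4×1 + 1×2 + 4×4 + 2×2 = 26. Result: [25, 26, 22, 26]

[25, 26, 22, 26]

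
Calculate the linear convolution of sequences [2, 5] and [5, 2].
y[0] = 2×5 = 10; y[1] = 2×2 + 5×5 = 29; y[2] = 5×2 = 10

[10, 29, 10]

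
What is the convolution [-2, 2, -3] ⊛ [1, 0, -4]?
y[0] = -2×1 = -2; y[1] = -2×0 + 2×1 = 2; y[2] = -2×-4 + 2×0 + -3×1 = 5; y[3] = 2×-4 + -3×0 = -8; y[4] = -3×-4 = 12

[-2, 2, 5, -8, 12]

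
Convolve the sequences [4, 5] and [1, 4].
y[0] = 4×1 = 4; y[1] = 4×4 + 5×1 = 21; y[2] = 5×4 = 20

[4, 21, 20]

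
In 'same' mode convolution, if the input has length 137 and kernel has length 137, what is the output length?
'Same' mode returns an output with the same length as the input: 137

137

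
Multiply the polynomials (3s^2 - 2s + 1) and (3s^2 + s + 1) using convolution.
Ascending coefficients: a = [1, -2, 3], b = [1, 1, 3]. c[0] = 1×1 = 1; c[1] = 1×1 + -2×1 = -1; c[2] = 1×3 + -2×1 + 3×1 = 4; c[3] = -2×3 + 3×1 = -3; c[4] = 3×3 = 9. Result coefficients: [1, -1, 4, -3, 9] → 9s^4 - 3s^3 + 4s^2 - s + 1

9s^4 - 3s^3 + 4s^2 - s + 1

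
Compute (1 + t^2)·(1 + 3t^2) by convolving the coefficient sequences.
Ascending coefficients: a = [1, 0, 1], b = [1, 0, 3]. c[0] = 1×1 = 1; c[1] = 1×0 + 0×1 = 0; c[2] = 1×3 + 0×0 + 1×1 = 4; c[3] = 0×3 + 1×0 = 0; c[4] = 1×3 = 3. Result coefficients: [1, 0, 4, 0, 3] → 1 + 4t^2 + 3t^4

1 + 4t^2 + 3t^4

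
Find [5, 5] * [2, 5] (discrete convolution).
y[0] = 5×2 = 10; y[1] = 5×5 + 5×2 = 35; y[2] = 5×5 = 25

[10, 35, 25]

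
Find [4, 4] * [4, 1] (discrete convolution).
y[0] = 4×4 = 16; y[1] = 4×1 + 4×4 = 20; y[2] = 4×1 = 4

[16, 20, 4]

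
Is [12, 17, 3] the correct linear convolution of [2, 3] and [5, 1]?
Recompute linear convolution of [2, 3] and [5, 1]: y[0] = 2×5 = 10; y[1] = 2×1 + 3×5 = 17; y[2] = 3×1 = 3 → [10, 17, 3]. Compare to given [12, 17, 3]: they differ at index 0: given 12, correct 10, so answer: No

No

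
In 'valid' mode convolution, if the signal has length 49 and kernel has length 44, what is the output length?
'Valid' mode counts only positions where the kernel fully overlaps the signal: m - n + 1 = 49 - 44 + 1 = 6

6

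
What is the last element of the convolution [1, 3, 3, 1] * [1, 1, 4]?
Use y[k] = Σ_i a[i]·b[k-i] at k=5. y[5] = 1×4 = 4

4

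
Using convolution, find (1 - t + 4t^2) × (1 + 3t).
Ascending coefficients: a = [1, -1, 4], b = [1, 3]. c[0] = 1×1 = 1; c[1] = 1×3 + -1×1 = 2; c[2] = -1×3 + 4×1 = 1; c[3] = 4×3 = 12. Result coefficients: [1, 2, 1, 12] → 1 + 2t + t^2 + 12t^3

1 + 2t + t^2 + 12t^3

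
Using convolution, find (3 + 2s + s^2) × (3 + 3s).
Ascending coefficients: a = [3, 2, 1], b = [3, 3]. c[0] = 3×3 = 9; c[1] = 3×3 + 2×3 = 15; c[2] = 2×3 + 1×3 = 9; c[3] = 1×3 = 3. Result coefficients: [9, 15, 9, 3] → 9 + 15s + 9s^2 + 3s^3

9 + 15s + 9s^2 + 3s^3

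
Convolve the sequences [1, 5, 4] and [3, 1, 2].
y[0] = 1×3 = 3; y[1] = 1×1 + 5×3 = 16; y[2] = 1×2 + 5×1 + 4×3 = 19; y[3] = 5×2 + 4×1 = 14; y[4] = 4×2 = 8

[3, 16, 19, 14, 8]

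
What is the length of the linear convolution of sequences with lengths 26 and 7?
Linear/full convolution length: m + n - 1 = 26 + 7 - 1 = 32

32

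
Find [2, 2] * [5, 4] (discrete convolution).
y[0] = 2×5 = 10; y[1] = 2×4 + 2×5 = 18; y[2] = 2×4 = 8

[10, 18, 8]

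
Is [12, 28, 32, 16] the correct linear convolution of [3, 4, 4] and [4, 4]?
Recompute linear convolution of [3, 4, 4] and [4, 4]: y[0] = 3×4 = 12; y[1] = 3×4 + 4×4 = 28; y[2] = 4×4 + 4×4 = 32; y[3] = 4×4 = 16 → [12, 28, 32, 16]. Given [12, 28, 32, 16] matches, so answer: Yes

Yes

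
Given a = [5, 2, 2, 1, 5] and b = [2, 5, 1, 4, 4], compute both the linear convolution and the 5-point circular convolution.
Linear: y_lin[0] = 5×2 = 10; y_lin[1] = 5×5 + 2×2 = 29; y_lin[2] = 5×1 + 2×5 + 2×2 = 19; y_lin[3] = 5×4 + 2×1 + 2×5 + 1×2 = 34; y_lin[4] = 5×4 + 2×4 + 2×1 + 1×5 + 5×2 = 45; y_lin[5] = 2×4 + 2×4 + 1×1 + 5×5 = 42; y_lin[6] = 2×4 + 1×4 + 5×1 = 17; y_lin[7] = 1×4 + 5×4 = 24; y_lin[8] = 5×4 = 20 → [10, 29, 19, 34, 45, 42, 17, 24, 20]. Circular (length 5): y[0] = 5×2 + 2×4 + 2×4 + 1×1 + 5×5 = 52; y[1] = 5×5 + 2×2 + 2×4 + 1×4 + 5×1 = 46; y[2] = 5×1 + 2×5 + 2×2 + 1×4 + 5×4 = 43; y[3] = 5×4 + 2×1 + 2×5 + 1×2 + 5×4 = 54; y[4] = 5×4 + 2×4 + 2×1 + 1×5 + 5×2 = 45 → [52, 46, 43, 54, 45]

Linear: [10, 29, 19, 34, 45, 42, 17, 24, 20], Circular: [52, 46, 43, 54, 45]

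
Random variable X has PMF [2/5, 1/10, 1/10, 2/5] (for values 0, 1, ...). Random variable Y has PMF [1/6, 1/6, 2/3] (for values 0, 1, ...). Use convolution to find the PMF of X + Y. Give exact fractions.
P(X+Y=k) = Σ_i P(X=i)·P(Y=k-i) — a convolution of [2/5, 1/10, 1/10, 2/5] and [1/6, 1/6, 2/3]. P(X+Y=0) = (2/5)×(1/6) = 1/15; P(X+Y=1) = (2/5)×(1/6) + (1/10)×(1/6) = 1/15 + 1/60 = 1/12; P(X+Y=2) = (2/5)×(2/3) + (1/10)×(1/6) + (1/10)×(1/6) = 4/15 + 1/60 + 1/60 = 3/10; P(X+Y=3) = (1/10)×(2/3) + (1/10)×(1/6) + (2/5)×(1/6) = 1/15 + 1/60 + 1/15 = 3/20; P(X+Y=4) = (1/10)×(2/3) + (2/5)×(1/6) = 1/15 + 1/15 = 2/15; P(X+Y=5) = (2/5)×(2/3) = 4/15. PMF: [1/15, 1/12, 3/10, 3/20, 2/15, 4/15] (sums to 1 ✓)

[1/15, 1/12, 3/10, 3/20, 2/15, 4/15]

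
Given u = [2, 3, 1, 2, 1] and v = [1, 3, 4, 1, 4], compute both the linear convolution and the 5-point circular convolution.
Linear: y_lin[0] = 2×1 = 2; y_lin[1] = 2×3 + 3×1 = 9; y_lin[2] = 2×4 + 3×3 + 1×1 = 18; y_lin[3] = 2×1 + 3×4 + 1×3 + 2×1 = 19; y_lin[4] = 2×4 + 3×1 + 1×4 + 2×3 + 1×1 = 22; y_lin[5] = 3×4 + 1×1 + 2×4 + 1×3 = 24; y_lin[6] = 1×4 + 2×1 + 1×4 = 10; y_lin[7] = 2×4 + 1×1 = 9; y_lin[8] = 1×4 = 4 → [2, 9, 18, 19, 22, 24, 10, 9, 4]. Circular (length 5): y[0] = 2×1 + 3×4 + 1×1 + 2×4 + 1×3 = 26; y[1] = 2×3 + 3×1 + 1×4 + 2×1 + 1×4 = 19; y[2] = 2×4 + 3×3 + 1×1 + 2×4 + 1×1 = 27; y[3] = 2×1 + 3×4 + 1×3 + 2×1 + 1×4 = 23; y[4] = 2×4 + 3×1 + 1×4 + 2×3 + 1×1 = 22 → [26, 19, 27, 23, 22]

Linear: [2, 9, 18, 19, 22, 24, 10, 9, 4], Circular: [26, 19, 27, 23, 22]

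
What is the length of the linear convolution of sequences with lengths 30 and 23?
Linear/full convolution length: m + n - 1 = 30 + 23 - 1 = 52

52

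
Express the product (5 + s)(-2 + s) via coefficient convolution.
Ascending coefficients: a = [5, 1], b = [-2, 1]. c[0] = 5×-2 = -10; c[1] = 5×1 + 1×-2 = 3; c[2] = 1×1 = 1. Result coefficients: [-10, 3, 1] → -10 + 3s + s^2

-10 + 3s + s^2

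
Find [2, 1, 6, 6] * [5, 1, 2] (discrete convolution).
y[0] = 2×5 = 10; y[1] = 2×1 + 1×5 = 7; y[2] = 2×2 + 1×1 + 6×5 = 35; y[3] = 1×2 + 6×1 + 6×5 = 38; y[4] = 6×2 + 6×1 = 18; y[5] = 6×2 = 12

[10, 7, 35, 38, 18, 12]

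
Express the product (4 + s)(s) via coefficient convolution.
Ascending coefficients: a = [4, 1], b = [0, 1]. c[0] = 4×0 = 0; c[1] = 4×1 + 1×0 = 4; c[2] = 1×1 = 1. Result coefficients: [0, 4, 1] → 4s + s^2

4s + s^2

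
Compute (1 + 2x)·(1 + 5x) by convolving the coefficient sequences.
Ascending coefficients: a = [1, 2], b = [1, 5]. c[0] = 1×1 = 1; c[1] = 1×5 + 2×1 = 7; c[2] = 2×5 = 10. Result coefficients: [1, 7, 10] → 1 + 7x + 10x^2

1 + 7x + 10x^2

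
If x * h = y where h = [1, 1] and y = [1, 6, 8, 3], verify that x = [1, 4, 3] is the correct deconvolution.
Forward-compute [1, 4, 3] * [1, 1]: y[0] = 1×1 = 1; y[1] = 1×1 + 4×1 = 5; y[2] = 4×1 + 3×1 = 7; y[3] = 3×1 = 3 → [1, 5, 7, 3]. Does not match given y = [1, 6, 8, 3].

Not verified. [1, 4, 3] * [1, 1] = [1, 5, 7, 3], which differs from [1, 6, 8, 3] at index 1.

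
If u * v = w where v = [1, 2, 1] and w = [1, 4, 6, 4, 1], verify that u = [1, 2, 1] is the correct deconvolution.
Forward-compute [1, 2, 1] * [1, 2, 1]: w[0] = 1×1 = 1; w[1] = 1×2 + 2×1 = 4; w[2] = 1×1 + 2×2 + 1×1 = 6; w[3] = 2×1 + 1×2 = 4; w[4] = 1×1 = 1 → [1, 4, 6, 4, 1]. Matches given w = [1, 4, 6, 4, 1], so verified.

Verified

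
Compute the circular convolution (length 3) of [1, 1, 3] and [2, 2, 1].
Use y[k] = Σ_j s[j]·t[(k-j) mod 3]. y[0] = 1×2 + 1×1 + 3×2 = 9; y[1] = 1×2 + 1×2 + 3×1 = 7; y[2] = 1×1 + 1×2 + 3×2 = 9. Result: [9, 7, 9]

[9, 7, 9]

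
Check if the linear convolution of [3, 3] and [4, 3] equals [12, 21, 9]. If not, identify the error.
Recompute linear convolution of [3, 3] and [4, 3]: y[0] = 3×4 = 12; y[1] = 3×3 + 3×4 = 21; y[2] = 3×3 = 9 → [12, 21, 9]. Given [12, 21, 9] matches, so answer: Yes

Yes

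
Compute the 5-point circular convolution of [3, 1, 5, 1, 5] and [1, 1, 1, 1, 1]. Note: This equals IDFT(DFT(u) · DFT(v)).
Either evaluate y[k] = Σ_j u[j]·v[(k-j) mod 5] directly, or use IDFT(DFT(u) · DFT(v)). y[0] = 3×1 + 1×1 + 5×1 + 1×1 + 5×1 = 15; y[1] = 3×1 + 1×1 + 5×1 + 1×1 + 5×1 = 15; y[2] = 3×1 + 1×1 + 5×1 + 1×1 + 5×1 = 15; y[3] = 3×1 + 1×1 + 5×1 + 1×1 + 5×1 = 15; y[4] = 3×1 + 1×1 + 5×1 + 1×1 + 5×1 = 15. Result: [15, 15, 15, 15, 15]

[15, 15, 15, 15, 15]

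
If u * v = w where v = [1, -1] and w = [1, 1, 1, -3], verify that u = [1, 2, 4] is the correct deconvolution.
Forward-compute [1, 2, 4] * [1, -1]: w[0] = 1×1 = 1; w[1] = 1×-1 + 2×1 = 1; w[2] = 2×-1 + 4×1 = 2; w[3] = 4×-1 = -4 → [1, 1, 2, -4]. Does not match given w = [1, 1, 1, -3].

Not verified. [1, 2, 4] * [1, -1] = [1, 1, 2, -4], which differs from [1, 1, 1, -3] at index 2.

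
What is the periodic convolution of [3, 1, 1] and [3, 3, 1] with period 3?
Use y[k] = Σ_j a[j]·b[(k-j) mod 3]. y[0] = 3×3 + 1×1 + 1×3 = 13; y[1] = 3×3 + 1×3 + 1×1 = 13; y[2] = 3×1 + 1×3 + 1×3 = 9. Result: [13, 13, 9]

[13, 13, 9]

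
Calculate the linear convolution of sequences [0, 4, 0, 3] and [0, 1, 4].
y[0] = 0×0 = 0; y[1] = 0×1 + 4×0 = 0; y[2] = 0×4 + 4×1 + 0×0 = 4; y[3] = 4×4 + 0×1 + 3×0 = 16; y[4] = 0×4 + 3×1 = 3; y[5] = 3×4 = 12

[0, 0, 4, 16, 3, 12]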